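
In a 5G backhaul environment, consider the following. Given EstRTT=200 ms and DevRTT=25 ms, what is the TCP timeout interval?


Given: EstRTT = 200 ms, DevRTT = 25 ms
Timeout = EstRTT + 4 * DevRTT
4 * DevRTT = 4 * 25 = 100
Timeout = 200 + 100 = 300 ms

300


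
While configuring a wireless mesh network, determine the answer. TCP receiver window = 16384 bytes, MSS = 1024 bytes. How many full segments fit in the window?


Given: RWND = 16384 bytes, MSS = 1024 bytes
Full segments = floor(RWND / MSS)
Full segments = floor(16384 / 1024)
Full segments = floor(16.0) = 16

16


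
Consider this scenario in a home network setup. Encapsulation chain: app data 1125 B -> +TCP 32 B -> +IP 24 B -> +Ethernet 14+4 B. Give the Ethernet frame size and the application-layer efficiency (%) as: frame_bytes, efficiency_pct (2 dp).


TCP segment = 1125 + 32 = 1157 B
IP packet = 1157 + 24 = 1181 B
Ethernet frame = 1181 + 14 + 4 = 1199 B
Efficiency = app / frame = 1125 / 1199 = 0.938282 = 93.8282% -> 93.83% (2 dp)

1199, 93.83


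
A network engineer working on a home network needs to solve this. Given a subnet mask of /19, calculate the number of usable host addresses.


Given: subnet mask /19
Host bits = 32 - 19 = 13
Total addresses = 2^13 = 8192
Usable hosts = 8192 - 2 (network + broadcast) = 8190

8190


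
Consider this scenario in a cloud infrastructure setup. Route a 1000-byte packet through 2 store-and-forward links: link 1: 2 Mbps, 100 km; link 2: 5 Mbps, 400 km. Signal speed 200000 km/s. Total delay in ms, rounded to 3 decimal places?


Packet = 1000 bytes = 8000 bits. Store-and-forward: sum (t_trans + t_prop) per link.
Link 1: t_trans = 8000/(2*10^6) s = 4.0000 ms; t_prop = 100/200000 s = 0.5000 ms; subtotal = 4.5000 ms
Link 2: t_trans = 8000/(5*10^6) s = 1.6000 ms; t_prop = 400/200000 s = 2.0000 ms; subtotal = 3.6000 ms
End-to-end = 4.5000 + 3.6000 = 8.1000 ms -> 8.100 ms (3 dp)

8.100


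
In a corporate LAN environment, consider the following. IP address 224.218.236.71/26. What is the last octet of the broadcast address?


Given: IP = 224.218.236.71, prefix = /26
Host bits = 32 - 26 = 6
Network last octet = 71 AND mask = 64
Host part size = 2^6 - 1 = 63
Broadcast last octet = 64 OR 63 = 127

127


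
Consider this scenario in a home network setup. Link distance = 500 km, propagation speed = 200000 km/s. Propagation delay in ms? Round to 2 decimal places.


Given: distance = 500 km, speed = 200000 km/s
Delay = distance / speed = 500 / 200000 seconds
Delay in ms = 500 * 1000 / 200000
Delay = 2.5000 ms
Rounded to 2 dp = 2.50 ms

2.50


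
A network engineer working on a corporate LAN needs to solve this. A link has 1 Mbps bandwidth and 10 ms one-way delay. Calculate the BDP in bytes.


Given: bandwidth = 1 Mbps, delay = 10 ms
BDP in bits = 1 * 10^6 * 10 / 1000
BDP in bits = 10000
BDP in bytes = 10000 / 8 = 1250

1250


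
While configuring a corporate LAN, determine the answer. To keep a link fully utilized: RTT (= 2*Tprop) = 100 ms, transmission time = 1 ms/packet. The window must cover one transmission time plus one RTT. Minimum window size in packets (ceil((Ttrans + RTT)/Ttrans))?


Given: Ttrans = 1 ms, RTT = 100 ms (= 2 * Tprop, Tprop = 50 ms)
Time until first ACK returns = Ttrans + RTT = 1 + 100 = 101 ms
Need W * Ttrans >= Ttrans + RTT  ->  W >= (Ttrans + RTT) / Ttrans
(Ttrans + RTT) / Ttrans = 101 / 1 = 101
W_min = ceil(101) = 101

101


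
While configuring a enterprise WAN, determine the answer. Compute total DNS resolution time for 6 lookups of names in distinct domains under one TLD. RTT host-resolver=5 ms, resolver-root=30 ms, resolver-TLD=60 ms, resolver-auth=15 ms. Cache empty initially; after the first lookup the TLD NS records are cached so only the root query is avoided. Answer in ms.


Lookup 1 (cold cache): local + root + TLD + auth = 5 + 30 + 60 + 15 = 110 ms
Lookups 2..6 (TLD NS cached -> skip root; new domain -> still ask TLD and auth): local + TLD + auth = 5 + 60 + 15 = 80 ms each
Remaining 5 lookups: 5 * 80 = 400 ms
Total = 110 + 400 = 510 ms

510


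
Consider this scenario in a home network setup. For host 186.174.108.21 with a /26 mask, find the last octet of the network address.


Given: IP = 186.174.108.21, prefix = /26
Subnet mask = 255.255.255.192
Last octet of IP: 21
Last octet of mask: 192
Network last octet = 21 AND 192 = 0

0


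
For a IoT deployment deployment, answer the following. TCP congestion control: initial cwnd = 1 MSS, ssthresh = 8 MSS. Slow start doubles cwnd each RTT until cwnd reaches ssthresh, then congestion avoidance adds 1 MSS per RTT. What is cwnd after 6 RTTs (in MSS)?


RTT 0: cwnd = 1 MSS (initial)
RTT 1: cwnd = 2 MSS (slow start, doubled)
RTT 2: cwnd = 4 MSS (slow start, doubled)
RTT 3: cwnd = 8 MSS (slow start, doubled)
RTT 4: cwnd = 9 MSS (congestion avoidance, +1)
RTT 5: cwnd = 10 MSS (congestion avoidance, +1)
RTT 6: cwnd = 11 MSS (congestion avoidance, +1)

11


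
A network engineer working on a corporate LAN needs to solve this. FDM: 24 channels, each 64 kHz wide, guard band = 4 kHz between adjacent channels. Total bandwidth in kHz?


Given: 24 channels, 64 kHz each, guard = 4 kHz
Channel bandwidth = 24 * 64 = 1536 kHz
Guard bands = 23 gaps * 4 kHz = 92 kHz
Total = 1536 + 92 = 1628 kHz

1628


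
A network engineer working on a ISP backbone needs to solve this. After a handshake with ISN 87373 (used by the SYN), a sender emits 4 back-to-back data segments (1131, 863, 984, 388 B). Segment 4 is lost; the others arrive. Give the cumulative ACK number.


SYN uses sequence number 87373; first data byte = ISN + 1 = 87374.
Segment 1: SEQ = 87374, len = 1131 B, covers [87374, 88504]
Segment 2: SEQ = 88505, len = 863 B, covers [88505, 89367]
Segment 3: SEQ = 89368, len = 984 B, covers [89368, 90351]
Segment 4: SEQ = 90352, len = 388 B, covers [90352, 90739] [LOST]
In-order data received: bytes [87374, 90351] (segments 1..3).
Segment 4 missing -> gap begins at byte 90352.
Cumulative ACK = next expected in-order byte = 87374 + 1131 + 863 + 984 = 90352

90352


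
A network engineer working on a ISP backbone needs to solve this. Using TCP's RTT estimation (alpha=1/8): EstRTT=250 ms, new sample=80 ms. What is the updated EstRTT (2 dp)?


Given: EstRTT = 250 ms, SampleRTT = 80 ms, alpha = 1/8
New EstRTT = (1 - alpha) * EstRTT + alpha * SampleRTT
(7/8) * 250 = 218.75
(1/8) * 80 = 10
New EstRTT = 218.75 + 10 = 228.75 ms -> 228.75 ms (2 dp)

228.75


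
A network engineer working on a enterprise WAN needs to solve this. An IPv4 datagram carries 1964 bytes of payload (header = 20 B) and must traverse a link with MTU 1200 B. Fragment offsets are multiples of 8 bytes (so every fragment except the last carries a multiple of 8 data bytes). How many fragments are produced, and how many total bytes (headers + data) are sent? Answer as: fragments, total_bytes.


Max data per non-final fragment = floor((MTU - header)/8)*8 = floor((1200 - 20)/8)*8 = floor(1180/8)*8 = 1176 B
Final fragment needs no 8-byte alignment: it can carry up to MTU - header = 1180 B
Non-final fragments needed = ceil((payload - 1180) / 1176) = ceil(784/1176) = ceil(0.6667) = 1
Number of fragments = 1 + 1 = 2
Fragment sizes (data): 1 * 1176 B + 788 B (last, 788 <= 1180 OK)
Total bytes sent = payload + n_frags * header = 1964 + 2*20 = 1964 + 40 = 2004 B

2, 2004


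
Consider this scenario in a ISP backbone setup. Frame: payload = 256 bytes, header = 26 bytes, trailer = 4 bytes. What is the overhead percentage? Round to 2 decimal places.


Given: payload = 256 B, header = 26 B, trailer = 4 B
Overhead bytes = header + trailer = 26 + 4 = 30
Total frame = payload + overhead = 256 + 30 = 286
Overhead % = 30 / 286 * 100 = 10.4895% -> 10.49% (2 dp)

10.49


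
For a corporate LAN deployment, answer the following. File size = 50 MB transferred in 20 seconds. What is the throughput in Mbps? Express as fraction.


Given: file = 50 MB, time = 20 s
File in Mb = 50 * 8 = 400 Mb
Throughput = 400 / 20 Mbps
Throughput = 20 Mbps

20


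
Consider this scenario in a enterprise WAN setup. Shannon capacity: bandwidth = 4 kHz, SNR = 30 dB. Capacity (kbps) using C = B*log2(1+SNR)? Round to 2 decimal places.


Given: B = 4 kHz, SNR = 30 dB
SNR linear = 10^(30/10) = 1000
1 + SNR = 1001
log2(1001) = 9.9672262588
C = 4 * 1000 * 9.9672262588 = 39868.9050 bps
C = 39.868905 kbps -> 39.87 kbps (2 dp)

39.87


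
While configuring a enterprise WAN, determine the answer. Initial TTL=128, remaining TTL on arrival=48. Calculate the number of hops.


Given: initial TTL = 128, received TTL = 48
Hops = initial TTL - received TTL
Hops = 128 - 48 = 80

80


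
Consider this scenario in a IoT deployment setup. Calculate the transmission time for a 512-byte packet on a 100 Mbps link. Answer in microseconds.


Given: packet = 512 bytes, bandwidth = 100 Mbps
Packet in bits = 512 * 8 = 4096 bits
Bandwidth = 100 * 10^6 = 100000000 bps
Time = 4096 / 100000000 seconds
Time in us = 4096 * 10^6 / 100000000 = 40.96

40.96


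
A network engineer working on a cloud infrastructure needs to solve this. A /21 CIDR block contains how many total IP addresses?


Given: CIDR prefix /21
Host bits = 32 - 21 = 11
Total addresses = 2^11 = 2048

2048


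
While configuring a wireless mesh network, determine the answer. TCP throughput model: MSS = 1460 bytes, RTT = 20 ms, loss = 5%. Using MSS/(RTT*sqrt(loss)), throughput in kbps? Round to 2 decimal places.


Given: MSS = 1460 bytes, RTT = 20 ms, loss = 5%
RTT in seconds = 20 / 1000 = 0.02
Loss rate = 5% = 0.05
sqrt(loss) = sqrt(0.05) = 0.223606797750
Throughput (bytes/s) = 1460 / (0.02 * 0.223606797750) = 326465.9247
Throughput (kbps) = 326465.9247 * 8 / 1000 = 2611.727398 -> 2611.73 kbps (2 dp)

2611.73


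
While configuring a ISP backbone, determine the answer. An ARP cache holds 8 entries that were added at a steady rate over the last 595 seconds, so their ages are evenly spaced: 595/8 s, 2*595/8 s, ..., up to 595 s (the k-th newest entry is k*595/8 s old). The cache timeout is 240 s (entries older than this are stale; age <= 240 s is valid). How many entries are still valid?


Ages are k * 595/8 s for k = 1..8 (spacing = 74.3750 s).
Entry k is valid iff k * 595/8 <= 240 iff k <= 8 * 240 / 595 = 3.2269
n_valid = floor(3.2269) = 3
(n_stale = 8 - 3 = 5)

3


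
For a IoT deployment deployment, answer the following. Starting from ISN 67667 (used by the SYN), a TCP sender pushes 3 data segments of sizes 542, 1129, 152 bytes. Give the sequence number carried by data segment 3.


The SYN occupies sequence number ISN = 67667, so the first data byte is ISN + 1 = 67668.
SEQ of data segment i = (ISN + 1) + sum of payload sizes of segments 1..i-1.
Segment 1: SEQ = 67668, payload = 542 bytes
Segment 2: SEQ = 68210, payload = 1129 bytes
Segment 3: SEQ = 69339, payload = 152 bytes
SEQ of segment 3 = 67668 + 542 + 1129 = 69339

69339


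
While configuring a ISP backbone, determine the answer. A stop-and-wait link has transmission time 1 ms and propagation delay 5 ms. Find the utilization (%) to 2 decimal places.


Given: Ttrans = 1 ms, Tprop = 5 ms
RTT = 2 * Tprop = 2 * 5 = 10 ms
U = Ttrans / (Ttrans + RTT)
U = 1 / (1 + 10)
U = 1 / 11 = 0.090909
U% = 9.09%

9.09


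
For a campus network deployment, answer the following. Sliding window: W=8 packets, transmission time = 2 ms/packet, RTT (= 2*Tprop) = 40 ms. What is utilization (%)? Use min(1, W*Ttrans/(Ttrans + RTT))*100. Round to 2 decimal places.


Given: W = 8, Ttrans = 2 ms, RTT = 40 ms (= 2 * Tprop, Tprop = 20 ms)
Cycle time = Ttrans + RTT = 2 + 40 = 42 ms (first packet sent until its ACK returns)
W * Ttrans = 8 * 2 = 16 ms of sending per cycle
W * Ttrans / (Ttrans + RTT) = 16 / 42 = 0.380952
U = min(1, 0.380952) = 0.380952
U% = 38.10%

38.10


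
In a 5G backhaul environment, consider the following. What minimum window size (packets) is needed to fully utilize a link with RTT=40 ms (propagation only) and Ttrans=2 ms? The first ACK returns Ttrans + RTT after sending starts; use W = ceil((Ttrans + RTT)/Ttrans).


Given: Ttrans = 2 ms, RTT = 40 ms (= 2 * Tprop, Tprop = 20 ms)
Time until first ACK returns = Ttrans + RTT = 2 + 40 = 42 ms
Need W * Ttrans >= Ttrans + RTT  ->  W >= (Ttrans + RTT) / Ttrans
(Ttrans + RTT) / Ttrans = 42 / 2 = 21
W_min = ceil(21) = 21

21


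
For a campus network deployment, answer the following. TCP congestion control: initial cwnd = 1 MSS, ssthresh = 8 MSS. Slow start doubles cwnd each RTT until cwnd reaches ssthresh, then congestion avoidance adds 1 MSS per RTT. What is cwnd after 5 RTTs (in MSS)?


RTT 0: cwnd = 1 MSS (initial)
RTT 1: cwnd = 2 MSS (slow start, doubled)
RTT 2: cwnd = 4 MSS (slow start, doubled)
RTT 3: cwnd = 8 MSS (slow start, doubled)
RTT 4: cwnd = 9 MSS (congestion avoidance, +1)
RTT 5: cwnd = 10 MSS (congestion avoidance, +1)

10


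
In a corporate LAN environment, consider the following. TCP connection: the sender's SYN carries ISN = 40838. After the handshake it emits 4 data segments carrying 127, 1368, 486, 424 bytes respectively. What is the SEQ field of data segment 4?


The SYN occupies sequence number ISN = 40838, so the first data byte is ISN + 1 = 40839.
SEQ of data segment i = (ISN + 1) + sum of payload sizes of segments 1..i-1.
Segment 1: SEQ = 40839, payload = 127 bytes
Segment 2: SEQ = 40966, payload = 1368 bytes
Segment 3: SEQ = 42334, payload = 486 bytes
Segment 4: SEQ = 42820, payload = 424 bytes
SEQ of segment 4 = 40839 + 127 + 1368 + 486 = 42820

42820


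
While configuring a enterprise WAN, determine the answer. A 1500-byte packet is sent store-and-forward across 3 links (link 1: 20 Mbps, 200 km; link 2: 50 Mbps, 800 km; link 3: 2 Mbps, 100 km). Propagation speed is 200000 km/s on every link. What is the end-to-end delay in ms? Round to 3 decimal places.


Packet = 1500 bytes = 12000 bits. Store-and-forward: sum (t_trans + t_prop) per link.
Link 1: t_trans = 12000/(20*10^6) s = 0.6000 ms; t_prop = 200/200000 s = 1.0000 ms; subtotal = 1.6000 ms
Link 2: t_trans = 12000/(50*10^6) s = 0.2400 ms; t_prop = 800/200000 s = 4.0000 ms; subtotal = 4.2400 ms
Link 3: t_trans = 12000/(2*10^6) s = 6.0000 ms; t_prop = 100/200000 s = 0.5000 ms; subtotal = 6.5000 ms
End-to-end = 1.6000 + 4.2400 + 6.5000 = 12.3400 ms -> 12.340 ms (3 dp)

12.340


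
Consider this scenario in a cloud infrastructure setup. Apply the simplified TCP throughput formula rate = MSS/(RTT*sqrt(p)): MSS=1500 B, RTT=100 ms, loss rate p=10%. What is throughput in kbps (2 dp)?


Given: MSS = 1500 bytes, RTT = 100 ms, loss = 10%
RTT in seconds = 100 / 1000 = 0.1
Loss rate = 10% = 0.1
sqrt(loss) = sqrt(0.1) = 0.316227766017
Throughput (bytes/s) = 1500 / (0.1 * 0.316227766017) = 47434.1649
Throughput (kbps) = 47434.1649 * 8 / 1000 = 379.473319 -> 379.47 kbps (2 dp)

379.47


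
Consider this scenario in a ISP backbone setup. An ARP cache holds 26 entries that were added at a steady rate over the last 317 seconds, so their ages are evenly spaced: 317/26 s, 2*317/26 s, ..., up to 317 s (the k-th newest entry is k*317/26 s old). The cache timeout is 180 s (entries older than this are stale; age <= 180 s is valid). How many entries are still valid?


Ages are k * 317/26 s for k = 1..26 (spacing = 12.1923 s).
Entry k is valid iff k * 317/26 <= 180 iff k <= 26 * 180 / 317 = 14.7634
n_valid = floor(14.7634) = 14
(n_stale = 26 - 14 = 12)

14


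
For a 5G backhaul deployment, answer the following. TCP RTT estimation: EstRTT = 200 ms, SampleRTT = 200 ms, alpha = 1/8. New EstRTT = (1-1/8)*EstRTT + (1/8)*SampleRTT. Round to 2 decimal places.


Given: EstRTT = 200 ms, SampleRTT = 200 ms, alpha = 1/8
New EstRTT = (1 - alpha) * EstRTT + alpha * SampleRTT
(7/8) * 200 = 175
(1/8) * 200 = 25
New EstRTT = 175 + 25 = 200 ms -> 200.00 ms (2 dp)

200.00


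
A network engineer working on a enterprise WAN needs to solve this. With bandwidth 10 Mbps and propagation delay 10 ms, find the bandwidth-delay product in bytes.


Given: bandwidth = 10 Mbps, delay = 10 ms
BDP in bits = 10 * 10^6 * 10 / 1000
BDP in bits = 100000
BDP in bytes = 100000 / 8 = 12500

12500


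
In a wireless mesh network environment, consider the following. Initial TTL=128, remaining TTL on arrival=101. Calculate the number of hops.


Given: initial TTL = 128, received TTL = 101
Hops = initial TTL - received TTL
Hops = 128 - 101 = 27

27


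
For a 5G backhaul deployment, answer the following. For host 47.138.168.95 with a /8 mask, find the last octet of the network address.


Given: IP = 47.138.168.95, prefix = /8
Subnet mask = 255.0.0.0
Last octet of IP: 95
Last octet of mask: 0
Network last octet = 95 AND 0 = 0

0


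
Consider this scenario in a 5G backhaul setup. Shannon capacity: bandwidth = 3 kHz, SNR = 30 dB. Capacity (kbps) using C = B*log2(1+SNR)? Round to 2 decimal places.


Given: B = 3 kHz, SNR = 30 dB
SNR linear = 10^(30/10) = 1000
1 + SNR = 1001
log2(1001) = 9.9672262588
C = 3 * 1000 * 9.9672262588 = 29901.6788 bps
C = 29.901679 kbps -> 29.90 kbps (2 dp)

29.90


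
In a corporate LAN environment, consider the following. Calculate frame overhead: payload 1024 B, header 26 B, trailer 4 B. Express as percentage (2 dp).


Given: payload = 1024 B, header = 26 B, trailer = 4 B
Overhead bytes = header + trailer = 26 + 4 = 30
Total frame = payload + overhead = 1024 + 30 = 1054
Overhead % = 30 / 1054 * 100 = 2.8463% -> 2.85% (2 dp)

2.85


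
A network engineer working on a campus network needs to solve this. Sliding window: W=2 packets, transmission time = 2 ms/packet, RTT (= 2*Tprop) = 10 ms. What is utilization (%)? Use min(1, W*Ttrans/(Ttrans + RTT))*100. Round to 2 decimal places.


Given: W = 2, Ttrans = 2 ms, RTT = 10 ms (= 2 * Tprop, Tprop = 5 ms)
Cycle time = Ttrans + RTT = 2 + 10 = 12 ms (first packet sent until its ACK returns)
W * Ttrans = 2 * 2 = 4 ms of sending per cycle
W * Ttrans / (Ttrans + RTT) = 4 / 12 = 0.333333
U = min(1, 0.333333) = 0.333333
U% = 33.33%

33.33


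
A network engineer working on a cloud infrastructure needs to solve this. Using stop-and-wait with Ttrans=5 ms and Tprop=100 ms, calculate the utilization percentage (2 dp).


Given: Ttrans = 5 ms, Tprop = 100 ms
RTT = 2 * Tprop = 2 * 100 = 200 ms
U = Ttrans / (Ttrans + RTT)
U = 5 / (5 + 200)
U = 5 / 205 = 0.02439
U% = 2.44%

2.44


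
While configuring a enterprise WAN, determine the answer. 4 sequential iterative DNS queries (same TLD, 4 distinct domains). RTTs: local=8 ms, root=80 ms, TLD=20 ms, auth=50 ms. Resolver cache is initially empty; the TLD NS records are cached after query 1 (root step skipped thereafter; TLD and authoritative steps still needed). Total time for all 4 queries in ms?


Lookup 1 (cold cache): local + root + TLD + auth = 8 + 80 + 20 + 50 = 158 ms
Lookups 2..4 (TLD NS cached -> skip root; new domain -> still ask TLD and auth): local + TLD + auth = 8 + 20 + 50 = 78 ms each
Remaining 3 lookups: 3 * 78 = 234 ms
Total = 158 + 234 = 392 ms

392


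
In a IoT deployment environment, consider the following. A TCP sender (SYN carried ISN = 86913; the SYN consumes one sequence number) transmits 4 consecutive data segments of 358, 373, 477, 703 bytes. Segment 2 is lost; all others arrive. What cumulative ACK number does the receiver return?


SYN uses sequence number 86913; first data byte = ISN + 1 = 86914.
Segment 1: SEQ = 86914, len = 358 B, covers [86914, 87271]
Segment 2: SEQ = 87272, len = 373 B, covers [87272, 87644] [LOST]
Segment 3: SEQ = 87645, len = 477 B, covers [87645, 88121]
Segment 4: SEQ = 88122, len = 703 B, covers [88122, 88824]
In-order data received: bytes [86914, 87271] (segments 1..1).
Segment 2 missing -> gap begins at byte 87272; later segments buffered out of order.
Cumulative ACK = next expected in-order byte = 86914 + 358 = 87272

87272


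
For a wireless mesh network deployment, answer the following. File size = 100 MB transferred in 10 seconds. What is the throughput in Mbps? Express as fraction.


Given: file = 100 MB, time = 10 s
File in Mb = 100 * 8 = 800 Mb
Throughput = 800 / 10 Mbps
Throughput = 80 Mbps

80


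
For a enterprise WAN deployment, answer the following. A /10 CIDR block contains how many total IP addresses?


Given: CIDR prefix /10
Host bits = 32 - 10 = 22
Total addresses = 2^22 = 4194304

4194304


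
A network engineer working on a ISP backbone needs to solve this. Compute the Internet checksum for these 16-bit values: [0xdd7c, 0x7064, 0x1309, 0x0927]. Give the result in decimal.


Given words: [0xdd7c, 0x7064, 0x1309, 0x0927]
Step 1: Sum all words
Raw sum = 56700 + 28772 + 4873 + 2343 = 92688
Step 2: Fold carry: (27152 + 1) = 27153
One's complement = ~27153 & 0xFFFF = 38382

38382


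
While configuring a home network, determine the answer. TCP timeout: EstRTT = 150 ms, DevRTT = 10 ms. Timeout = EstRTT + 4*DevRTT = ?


Given: EstRTT = 150 ms, DevRTT = 10 ms
Timeout = EstRTT + 4 * DevRTT
4 * DevRTT = 4 * 10 = 40
Timeout = 150 + 40 = 190 ms

190


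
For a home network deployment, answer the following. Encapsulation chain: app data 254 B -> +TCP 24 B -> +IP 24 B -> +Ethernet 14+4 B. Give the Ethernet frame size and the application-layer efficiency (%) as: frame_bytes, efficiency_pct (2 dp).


TCP segment = 254 + 24 = 278 B
IP packet = 278 + 24 = 302 B
Ethernet frame = 302 + 14 + 4 = 320 B
Efficiency = app / frame = 254 / 320 = 0.793750 = 79.3750% -> 79.38% (2 dp)

320, 79.38


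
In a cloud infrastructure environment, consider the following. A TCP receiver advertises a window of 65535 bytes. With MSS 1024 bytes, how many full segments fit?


Given: RWND = 65535 bytes, MSS = 1024 bytes
Full segments = floor(RWND / MSS)
Full segments = floor(65535 / 1024)
Full segments = floor(63.999) = 63

63


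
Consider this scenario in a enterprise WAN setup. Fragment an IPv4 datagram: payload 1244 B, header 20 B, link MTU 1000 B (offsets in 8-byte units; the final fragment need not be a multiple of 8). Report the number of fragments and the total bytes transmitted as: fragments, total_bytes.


Max data per non-final fragment = floor((MTU - header)/8)*8 = floor((1000 - 20)/8)*8 = floor(980/8)*8 = 976 B
Final fragment needs no 8-byte alignment: it can carry up to MTU - header = 980 B
Non-final fragments needed = ceil((payload - 980) / 976) = ceil(264/976) = ceil(0.2705) = 1
Number of fragments = 1 + 1 = 2
Fragment sizes (data): 1 * 976 B + 268 B (last, 268 <= 980 OK)
Total bytes sent = payload + n_frags * header = 1244 + 2*20 = 1244 + 40 = 1284 B

2, 1284


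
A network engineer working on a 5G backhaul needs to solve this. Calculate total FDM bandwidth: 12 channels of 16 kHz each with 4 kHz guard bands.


Given: 12 channels, 16 kHz each, guard = 4 kHz
Channel bandwidth = 12 * 16 = 192 kHz
Guard bands = 11 gaps * 4 kHz = 44 kHz
Total = 192 + 44 = 236 kHz

236


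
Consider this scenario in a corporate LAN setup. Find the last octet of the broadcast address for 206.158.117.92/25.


Given: IP = 206.158.117.92, prefix = /25
Host bits = 32 - 25 = 7
Network last octet = 92 AND mask = 0
Host part size = 2^7 - 1 = 127
Broadcast last octet = 0 OR 127 = 127

127


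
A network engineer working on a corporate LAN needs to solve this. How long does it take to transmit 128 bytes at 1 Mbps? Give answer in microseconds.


Given: packet = 128 bytes, bandwidth = 1 Mbps
Packet in bits = 128 * 8 = 1024 bits
Bandwidth = 1 * 10^6 = 1000000 bps
Time = 1024 / 1000000 seconds
Time in us = 1024 * 10^6 / 1000000 = 1024

1024


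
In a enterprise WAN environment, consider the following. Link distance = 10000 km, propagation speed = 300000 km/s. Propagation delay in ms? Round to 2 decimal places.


Given: distance = 10000 km, speed = 300000 km/s
Delay = distance / speed = 10000 / 300000 seconds
Delay in ms = 10000 * 1000 / 300000
Delay = 33.3333 ms
Rounded to 2 dp = 33.33 ms

33.33


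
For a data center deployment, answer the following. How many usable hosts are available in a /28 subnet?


Given: subnet mask /28
Host bits = 32 - 28 = 4
Total addresses = 2^4 = 16
Usable hosts = 16 - 2 (network + broadcast) = 14

14


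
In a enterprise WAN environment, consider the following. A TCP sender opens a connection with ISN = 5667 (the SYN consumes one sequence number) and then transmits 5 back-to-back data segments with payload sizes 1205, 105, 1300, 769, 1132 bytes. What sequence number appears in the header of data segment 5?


The SYN occupies sequence number ISN = 5667, so the first data byte is ISN + 1 = 5668.
SEQ of data segment i = (ISN + 1) + sum of payload sizes of segments 1..i-1.
Segment 1: SEQ = 5668, payload = 1205 bytes
Segment 2: SEQ = 6873, payload = 105 bytes
Segment 3: SEQ = 6978, payload = 1300 bytes
Segment 4: SEQ = 8278, payload = 769 bytes
Segment 5: SEQ = 9047, payload = 1132 bytes
SEQ of segment 5 = 5668 + 1205 + 105 + 1300 + 769 = 9047

9047


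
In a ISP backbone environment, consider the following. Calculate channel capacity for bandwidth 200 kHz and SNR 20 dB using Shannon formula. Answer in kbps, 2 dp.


Given: B = 200 kHz, SNR = 20 dB
SNR linear = 10^(20/10) = 100
1 + SNR = 101
log2(101) = 6.6582114828
C = 200 * 1000 * 6.6582114828 = 1331642.2966 bps
C = 1331.642297 kbps -> 1331.64 kbps (2 dp)

1331.64


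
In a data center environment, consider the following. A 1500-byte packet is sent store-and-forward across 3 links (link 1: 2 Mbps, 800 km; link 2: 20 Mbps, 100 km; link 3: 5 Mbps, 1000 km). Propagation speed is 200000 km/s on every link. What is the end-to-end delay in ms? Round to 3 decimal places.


Packet = 1500 bytes = 12000 bits. Store-and-forward: sum (t_trans + t_prop) per link.
Link 1: t_trans = 12000/(2*10^6) s = 6.0000 ms; t_prop = 800/200000 s = 4.0000 ms; subtotal = 10.0000 ms
Link 2: t_trans = 12000/(20*10^6) s = 0.6000 ms; t_prop = 100/200000 s = 0.5000 ms; subtotal = 1.1000 ms
Link 3: t_trans = 12000/(5*10^6) s = 2.4000 ms; t_prop = 1000/200000 s = 5.0000 ms; subtotal = 7.4000 ms
End-to-end = 10.0000 + 1.1000 + 7.4000 = 18.5000 ms -> 18.500 ms (3 dp)

18.500


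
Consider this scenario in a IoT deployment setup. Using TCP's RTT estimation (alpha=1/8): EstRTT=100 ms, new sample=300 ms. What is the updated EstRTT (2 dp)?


Given: EstRTT = 100 ms, SampleRTT = 300 ms, alpha = 1/8
New EstRTT = (1 - alpha) * EstRTT + alpha * SampleRTT
(7/8) * 100 = 87.5
(1/8) * 300 = 37.5
New EstRTT = 87.5 + 37.5 = 125 ms -> 125.00 ms (2 dp)

125.00


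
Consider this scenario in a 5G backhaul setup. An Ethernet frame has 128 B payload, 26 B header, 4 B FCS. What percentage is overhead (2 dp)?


Given: payload = 128 B, header = 26 B, trailer = 4 B
Overhead bytes = header + trailer = 26 + 4 = 30
Total frame = payload + overhead = 128 + 30 = 158
Overhead % = 30 / 158 * 100 = 18.9873% -> 18.99% (2 dp)

18.99


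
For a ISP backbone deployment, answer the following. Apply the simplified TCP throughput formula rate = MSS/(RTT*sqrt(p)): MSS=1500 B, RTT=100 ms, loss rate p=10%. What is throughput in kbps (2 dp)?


Given: MSS = 1500 bytes, RTT = 100 ms, loss = 10%
RTT in seconds = 100 / 1000 = 0.1
Loss rate = 10% = 0.1
sqrt(loss) = sqrt(0.1) = 0.316227766017
Throughput (bytes/s) = 1500 / (0.1 * 0.316227766017) = 47434.1649
Throughput (kbps) = 47434.1649 * 8 / 1000 = 379.473319 -> 379.47 kbps (2 dp)

379.47


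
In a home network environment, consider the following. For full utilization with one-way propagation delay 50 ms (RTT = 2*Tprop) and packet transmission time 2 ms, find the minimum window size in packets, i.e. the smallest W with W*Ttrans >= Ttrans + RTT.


Given: Ttrans = 2 ms, RTT = 100 ms (= 2 * Tprop, Tprop = 50 ms)
Time until first ACK returns = Ttrans + RTT = 2 + 100 = 102 ms
Need W * Ttrans >= Ttrans + RTT  ->  W >= (Ttrans + RTT) / Ttrans
(Ttrans + RTT) / Ttrans = 102 / 2 = 51
W_min = ceil(51) = 51

51


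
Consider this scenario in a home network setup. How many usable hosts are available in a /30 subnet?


Given: subnet mask /30
Host bits = 32 - 30 = 2
Total addresses = 2^2 = 4
Usable hosts = 4 - 2 (network + broadcast) = 2

2


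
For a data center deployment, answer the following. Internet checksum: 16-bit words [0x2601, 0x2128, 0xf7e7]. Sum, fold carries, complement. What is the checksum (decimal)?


Given words: [0x2601, 0x2128, 0xf7e7]
Step 1: Sum all words
Raw sum = 9729 + 8488 + 63463 = 81680
Step 2: Fold carry: (16144 + 1) = 16145
One's complement = ~16145 & 0xFFFF = 49390

49390


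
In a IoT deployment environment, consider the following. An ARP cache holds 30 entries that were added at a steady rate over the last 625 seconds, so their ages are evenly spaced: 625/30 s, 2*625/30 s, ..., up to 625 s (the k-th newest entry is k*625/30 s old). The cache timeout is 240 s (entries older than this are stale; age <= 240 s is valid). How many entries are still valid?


Ages are k * 625/30 s for k = 1..30 (spacing = 20.8333 s).
Entry k is valid iff k * 625/30 <= 240 iff k <= 30 * 240 / 625 = 11.5200
n_valid = floor(11.5200) = 11
(n_stale = 30 - 11 = 19)

11


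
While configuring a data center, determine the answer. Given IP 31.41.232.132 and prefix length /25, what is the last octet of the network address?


Given: IP = 31.41.232.132, prefix = /25
Subnet mask = 255.255.255.128
Last octet of IP: 132
Last octet of mask: 128
Network last octet = 132 AND 128 = 128

128


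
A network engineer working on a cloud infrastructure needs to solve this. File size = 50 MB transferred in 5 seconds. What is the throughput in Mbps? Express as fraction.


Given: file = 50 MB, time = 5 s
File in Mb = 50 * 8 = 400 Mb
Throughput = 400 / 5 Mbps
Throughput = 80 Mbps

80


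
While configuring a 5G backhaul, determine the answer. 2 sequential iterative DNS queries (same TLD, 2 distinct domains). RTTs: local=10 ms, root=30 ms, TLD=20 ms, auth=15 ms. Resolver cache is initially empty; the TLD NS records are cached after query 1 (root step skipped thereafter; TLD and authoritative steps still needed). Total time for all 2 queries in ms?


Lookup 1 (cold cache): local + root + TLD + auth = 10 + 30 + 20 + 15 = 75 ms
Lookups 2..2 (TLD NS cached -> skip root; new domain -> still ask TLD and auth): local + TLD + auth = 10 + 20 + 15 = 45 ms each
Remaining 1 lookups: 1 * 45 = 45 ms
Total = 75 + 45 = 120 ms

120


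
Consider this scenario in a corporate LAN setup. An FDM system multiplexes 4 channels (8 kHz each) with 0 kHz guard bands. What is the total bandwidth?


Given: 4 channels, 8 kHz each, guard = 0 kHz
Channel bandwidth = 4 * 8 = 32 kHz
Guard bands = 3 gaps * 0 kHz = 0 kHz
Total = 32 + 0 = 32 kHz

32


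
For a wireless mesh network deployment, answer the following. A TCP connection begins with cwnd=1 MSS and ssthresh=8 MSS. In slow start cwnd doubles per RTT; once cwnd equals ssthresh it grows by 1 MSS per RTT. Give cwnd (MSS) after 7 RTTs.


RTT 0: cwnd = 1 MSS (initial)
RTT 1: cwnd = 2 MSS (slow start, doubled)
RTT 2: cwnd = 4 MSS (slow start, doubled)
RTT 3: cwnd = 8 MSS (slow start, doubled)
RTT 4: cwnd = 9 MSS (congestion avoidance, +1)
RTT 5: cwnd = 10 MSS (congestion avoidance, +1)
RTT 6: cwnd = 11 MSS (congestion avoidance, +1)
RTT 7: cwnd = 12 MSS (congestion avoidance, +1)

12


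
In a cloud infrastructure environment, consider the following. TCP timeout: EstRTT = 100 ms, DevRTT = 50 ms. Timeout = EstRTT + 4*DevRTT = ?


Given: EstRTT = 100 ms, DevRTT = 50 ms
Timeout = EstRTT + 4 * DevRTT
4 * DevRTT = 4 * 50 = 200
Timeout = 100 + 200 = 300 ms

300


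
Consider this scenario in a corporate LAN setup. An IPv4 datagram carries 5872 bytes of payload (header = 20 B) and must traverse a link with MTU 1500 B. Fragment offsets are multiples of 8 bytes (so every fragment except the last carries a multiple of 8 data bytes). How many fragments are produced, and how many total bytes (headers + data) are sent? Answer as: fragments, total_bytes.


Max data per non-final fragment = floor((MTU - header)/8)*8 = floor((1500 - 20)/8)*8 = floor(1480/8)*8 = 1480 B
Final fragment needs no 8-byte alignment: it can carry up to MTU - header = 1480 B
Non-final fragments needed = ceil((payload - 1480) / 1480) = ceil(4392/1480) = ceil(2.9676) = 3
Number of fragments = 3 + 1 = 4
Fragment sizes (data): 3 * 1480 B + 1432 B (last, 1432 <= 1480 OK)
Total bytes sent = payload + n_frags * header = 5872 + 4*20 = 5872 + 80 = 5952 B

4, 5952


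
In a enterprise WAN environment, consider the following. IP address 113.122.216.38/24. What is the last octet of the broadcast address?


Given: IP = 113.122.216.38, prefix = /24
Host bits = 32 - 24 = 8
Network last octet = 38 AND mask = 0
Host part size = 2^8 - 1 = 255
Broadcast last octet = 0 OR 255 = 255

255


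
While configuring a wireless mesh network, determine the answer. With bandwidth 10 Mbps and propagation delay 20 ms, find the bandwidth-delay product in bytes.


Given: bandwidth = 10 Mbps, delay = 20 ms
BDP in bits = 10 * 10^6 * 20 / 1000
BDP in bits = 200000
BDP in bytes = 200000 / 8 = 25000

25000


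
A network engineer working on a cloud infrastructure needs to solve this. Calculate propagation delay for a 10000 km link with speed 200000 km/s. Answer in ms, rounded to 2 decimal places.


Given: distance = 10000 km, speed = 200000 km/s
Delay = distance / speed = 10000 / 200000 seconds
Delay in ms = 10000 * 1000 / 200000
Delay = 50.0000 ms
Rounded to 2 dp = 50.00 ms

50.00


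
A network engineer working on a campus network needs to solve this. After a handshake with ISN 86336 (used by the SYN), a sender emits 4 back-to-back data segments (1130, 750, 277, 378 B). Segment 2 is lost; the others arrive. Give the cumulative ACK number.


SYN uses sequence number 86336; first data byte = ISN + 1 = 86337.
Segment 1: SEQ = 86337, len = 1130 B, covers [86337, 87466]
Segment 2: SEQ = 87467, len = 750 B, covers [87467, 88216] [LOST]
Segment 3: SEQ = 88217, len = 277 B, covers [88217, 88493]
Segment 4: SEQ = 88494, len = 378 B, covers [88494, 88871]
In-order data received: bytes [86337, 87466] (segments 1..1).
Segment 2 missing -> gap begins at byte 87467; later segments buffered out of order.
Cumulative ACK = next expected in-order byte = 86337 + 1130 = 87467

87467


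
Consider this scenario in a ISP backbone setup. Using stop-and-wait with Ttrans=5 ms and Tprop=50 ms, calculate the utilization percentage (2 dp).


Given: Ttrans = 5 ms, Tprop = 50 ms
RTT = 2 * Tprop = 2 * 50 = 100 ms
U = Ttrans / (Ttrans + RTT)
U = 5 / (5 + 100)
U = 5 / 105 = 0.047619
U% = 4.76%

4.76


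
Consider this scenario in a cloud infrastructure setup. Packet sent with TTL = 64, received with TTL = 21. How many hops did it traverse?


Given: initial TTL = 64, received TTL = 21
Hops = initial TTL - received TTL
Hops = 64 - 21 = 43

43


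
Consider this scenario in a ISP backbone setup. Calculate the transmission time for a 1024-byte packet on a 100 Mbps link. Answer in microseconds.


Given: packet = 1024 bytes, bandwidth = 100 Mbps
Packet in bits = 1024 * 8 = 8192 bits
Bandwidth = 100 * 10^6 = 100000000 bps
Time = 8192 / 100000000 seconds
Time in us = 8192 * 10^6 / 100000000 = 81.92

81.92


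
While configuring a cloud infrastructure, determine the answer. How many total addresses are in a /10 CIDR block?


Given: CIDR prefix /10
Host bits = 32 - 10 = 22
Total addresses = 2^22 = 4194304

4194304


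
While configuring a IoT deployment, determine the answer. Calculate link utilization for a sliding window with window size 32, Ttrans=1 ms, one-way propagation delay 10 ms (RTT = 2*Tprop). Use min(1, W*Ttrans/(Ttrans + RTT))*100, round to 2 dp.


Given: W = 32, Ttrans = 1 ms, RTT = 20 ms (= 2 * Tprop, Tprop = 10 ms)
Cycle time = Ttrans + RTT = 1 + 20 = 21 ms (first packet sent until its ACK returns)
W * Ttrans = 32 * 1 = 32 ms of sending per cycle
W * Ttrans / (Ttrans + RTT) = 32 / 21 = 1.523810
U = min(1, 1.523810) = 1.000000
U% = 100.00%

100.00


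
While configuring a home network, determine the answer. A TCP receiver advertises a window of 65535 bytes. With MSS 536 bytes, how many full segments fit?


Given: RWND = 65535 bytes, MSS = 536 bytes
Full segments = floor(RWND / MSS)
Full segments = floor(65535 / 536)
Full segments = floor(122.2668) = 122

122


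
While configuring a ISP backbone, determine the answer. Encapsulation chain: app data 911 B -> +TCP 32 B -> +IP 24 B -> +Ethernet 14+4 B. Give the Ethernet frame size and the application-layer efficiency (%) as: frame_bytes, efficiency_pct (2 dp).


TCP segment = 911 + 32 = 943 B
IP packet = 943 + 24 = 967 B
Ethernet frame = 967 + 14 + 4 = 985 B
Efficiency = app / frame = 911 / 985 = 0.924873 = 92.4873% -> 92.49% (2 dp)

985, 92.49


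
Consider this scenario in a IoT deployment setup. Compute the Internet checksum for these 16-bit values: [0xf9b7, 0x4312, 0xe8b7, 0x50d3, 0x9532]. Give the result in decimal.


Given words: [0xf9b7, 0x4312, 0xe8b7, 0x50d3, 0x9532]
Step 1: Sum all words
Raw sum = 63927 + 17170 + 59575 + 20691 + 38194 = 199557
Step 2: Fold carry: (2949 + 3) = 2952
One's complement = ~2952 & 0xFFFF = 62583

62583


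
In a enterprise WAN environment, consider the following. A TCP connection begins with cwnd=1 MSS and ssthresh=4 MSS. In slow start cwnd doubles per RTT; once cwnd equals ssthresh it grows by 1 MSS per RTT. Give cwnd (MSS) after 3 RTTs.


RTT 0: cwnd = 1 MSS (initial)
RTT 1: cwnd = 2 MSS (slow start, doubled)
RTT 2: cwnd = 4 MSS (slow start, doubled)
RTT 3: cwnd = 5 MSS (congestion avoidance, +1)

5


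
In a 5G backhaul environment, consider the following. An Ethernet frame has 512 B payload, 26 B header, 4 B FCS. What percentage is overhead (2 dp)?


Given: payload = 512 B, header = 26 B, trailer = 4 B
Overhead bytes = header + trailer = 26 + 4 = 30
Total frame = payload + overhead = 512 + 30 = 542
Overhead % = 30 / 542 * 100 = 5.5351% -> 5.54% (2 dp)

5.54


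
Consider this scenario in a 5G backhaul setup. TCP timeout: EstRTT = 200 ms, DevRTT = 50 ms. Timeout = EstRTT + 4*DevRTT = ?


Given: EstRTT = 200 ms, DevRTT = 50 ms
Timeout = EstRTT + 4 * DevRTT
4 * DevRTT = 4 * 50 = 200
Timeout = 200 + 200 = 400 ms

400


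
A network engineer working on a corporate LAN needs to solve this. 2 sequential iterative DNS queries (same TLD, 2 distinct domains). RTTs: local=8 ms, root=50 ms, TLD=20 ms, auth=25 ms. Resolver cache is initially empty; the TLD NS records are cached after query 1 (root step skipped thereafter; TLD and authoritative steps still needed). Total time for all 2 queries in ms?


Lookup 1 (cold cache): local + root + TLD + auth = 8 + 50 + 20 + 25 = 103 ms
Lookups 2..2 (TLD NS cached -> skip root; new domain -> still ask TLD and auth): local + TLD + auth = 8 + 20 + 25 = 53 ms each
Remaining 1 lookups: 1 * 53 = 53 ms
Total = 103 + 53 = 156 ms

156


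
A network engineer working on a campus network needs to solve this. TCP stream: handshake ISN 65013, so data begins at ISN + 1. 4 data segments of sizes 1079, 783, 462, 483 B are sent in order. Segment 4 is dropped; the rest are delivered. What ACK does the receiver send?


SYN uses sequence number 65013; first data byte = ISN + 1 = 65014.
Segment 1: SEQ = 65014, len = 1079 B, covers [65014, 66092]
Segment 2: SEQ = 66093, len = 783 B, covers [66093, 66875]
Segment 3: SEQ = 66876, len = 462 B, covers [66876, 67337]
Segment 4: SEQ = 67338, len = 483 B, covers [67338, 67820] [LOST]
In-order data received: bytes [65014, 67337] (segments 1..3).
Segment 4 missing -> gap begins at byte 67338.
Cumulative ACK = next expected in-order byte = 65014 + 1079 + 783 + 462 = 67338

67338


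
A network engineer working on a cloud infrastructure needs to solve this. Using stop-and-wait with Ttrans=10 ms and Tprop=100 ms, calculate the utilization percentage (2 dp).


Given: Ttrans = 10 ms, Tprop = 100 ms
RTT = 2 * Tprop = 2 * 100 = 200 ms
U = Ttrans / (Ttrans + RTT)
U = 10 / (10 + 200)
U = 10 / 210 = 0.047619
U% = 4.76%

4.76


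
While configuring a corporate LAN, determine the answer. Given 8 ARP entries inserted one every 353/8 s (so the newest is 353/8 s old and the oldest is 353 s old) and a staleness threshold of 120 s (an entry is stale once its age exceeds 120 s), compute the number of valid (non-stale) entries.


Ages are k * 353/8 s for k = 1..8 (spacing = 44.1250 s).
Entry k is valid iff k * 353/8 <= 120 iff k <= 8 * 120 / 353 = 2.7195
n_valid = floor(2.7195) = 2
(n_stale = 8 - 2 = 6)

2
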